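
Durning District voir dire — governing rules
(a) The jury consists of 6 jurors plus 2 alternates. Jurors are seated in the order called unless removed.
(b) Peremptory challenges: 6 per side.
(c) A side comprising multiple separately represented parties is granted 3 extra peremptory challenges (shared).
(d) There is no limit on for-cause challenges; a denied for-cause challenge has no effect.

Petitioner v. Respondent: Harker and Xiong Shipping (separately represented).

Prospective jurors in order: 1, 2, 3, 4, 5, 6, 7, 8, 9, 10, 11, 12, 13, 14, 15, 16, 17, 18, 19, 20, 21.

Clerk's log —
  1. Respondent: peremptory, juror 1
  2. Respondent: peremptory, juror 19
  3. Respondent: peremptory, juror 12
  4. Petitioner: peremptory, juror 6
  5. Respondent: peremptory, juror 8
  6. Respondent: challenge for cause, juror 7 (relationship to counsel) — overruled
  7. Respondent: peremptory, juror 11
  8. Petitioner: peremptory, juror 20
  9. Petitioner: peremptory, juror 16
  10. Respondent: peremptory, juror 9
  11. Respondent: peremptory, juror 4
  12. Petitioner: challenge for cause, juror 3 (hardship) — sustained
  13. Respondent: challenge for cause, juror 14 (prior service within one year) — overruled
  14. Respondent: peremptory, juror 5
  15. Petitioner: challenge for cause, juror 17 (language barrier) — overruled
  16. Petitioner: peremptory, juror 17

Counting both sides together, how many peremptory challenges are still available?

Petitioner allotment: 6. Respondent allotment: 6 base + 3 multi-party = 9.
Petitioner peremptories used: #6, #20, #16, #17 — 4 (for-cause on #3, #17 don't count).
Respondent peremptories used: #1, #19, #12, #8, #11, #9, #4, #5 — 8 (for-cause on #7, #14 don't count).
Remaining: (6 − 4) + (9 − 8) = 3.

3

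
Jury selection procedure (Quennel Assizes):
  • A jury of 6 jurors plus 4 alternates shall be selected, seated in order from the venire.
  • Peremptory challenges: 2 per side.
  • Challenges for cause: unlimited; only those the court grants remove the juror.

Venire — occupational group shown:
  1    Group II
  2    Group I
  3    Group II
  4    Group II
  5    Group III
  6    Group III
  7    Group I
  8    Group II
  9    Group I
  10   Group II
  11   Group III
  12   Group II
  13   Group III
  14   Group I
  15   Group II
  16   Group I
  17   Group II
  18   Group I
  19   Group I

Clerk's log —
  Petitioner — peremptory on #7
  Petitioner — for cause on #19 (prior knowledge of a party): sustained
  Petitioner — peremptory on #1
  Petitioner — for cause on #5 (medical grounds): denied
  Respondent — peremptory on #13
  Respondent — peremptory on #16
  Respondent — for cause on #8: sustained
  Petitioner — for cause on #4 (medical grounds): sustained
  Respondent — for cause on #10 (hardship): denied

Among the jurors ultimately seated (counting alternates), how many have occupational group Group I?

Removed: #1, #4, #7, #8, #13, #16, #19.
Seated (10 incl. alternates): #2, #3, #5, #6, #9, #10, #11, #12, #14, #15.
Of those, in Group I: #2, #9, #14 → 3.

3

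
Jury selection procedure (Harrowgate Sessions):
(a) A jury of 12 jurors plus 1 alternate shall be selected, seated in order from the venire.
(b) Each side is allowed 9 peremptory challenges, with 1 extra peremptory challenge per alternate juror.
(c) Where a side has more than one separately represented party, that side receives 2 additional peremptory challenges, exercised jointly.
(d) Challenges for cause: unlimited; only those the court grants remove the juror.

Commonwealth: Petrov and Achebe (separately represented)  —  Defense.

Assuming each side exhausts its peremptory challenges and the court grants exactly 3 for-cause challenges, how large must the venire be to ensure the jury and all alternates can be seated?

38

Seats to fill: 12 + 1 alternates = 13.
Peremptories — Commonwealth: 9 + 1×1 + 2 = 12; Defense: 9 + 1×1 = 10; total 22.
For-cause removals: 3.
Minimum venire: 13 + 22 + 3 = 38.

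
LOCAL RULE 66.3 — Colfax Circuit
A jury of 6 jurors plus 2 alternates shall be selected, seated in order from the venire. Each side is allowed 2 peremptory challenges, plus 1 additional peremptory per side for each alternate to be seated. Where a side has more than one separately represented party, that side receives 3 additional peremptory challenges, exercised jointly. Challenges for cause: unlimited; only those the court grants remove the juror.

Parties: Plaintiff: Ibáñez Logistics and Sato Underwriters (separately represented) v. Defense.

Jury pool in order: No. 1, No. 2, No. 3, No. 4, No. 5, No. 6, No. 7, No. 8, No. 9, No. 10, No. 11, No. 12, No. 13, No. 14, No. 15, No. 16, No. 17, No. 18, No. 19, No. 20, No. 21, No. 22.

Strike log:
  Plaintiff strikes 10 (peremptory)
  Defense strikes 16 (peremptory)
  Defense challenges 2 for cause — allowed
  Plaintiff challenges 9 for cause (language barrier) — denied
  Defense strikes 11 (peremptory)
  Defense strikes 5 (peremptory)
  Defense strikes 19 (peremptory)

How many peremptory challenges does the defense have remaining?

Defense allotment: 2 base + 1 × 2 alternates = 4.
Defense peremptories used: #16, #11, #5, #19 — 4 (the for-cause on #2 doesn't count).
Remaining: 4 − 4 = 0.

0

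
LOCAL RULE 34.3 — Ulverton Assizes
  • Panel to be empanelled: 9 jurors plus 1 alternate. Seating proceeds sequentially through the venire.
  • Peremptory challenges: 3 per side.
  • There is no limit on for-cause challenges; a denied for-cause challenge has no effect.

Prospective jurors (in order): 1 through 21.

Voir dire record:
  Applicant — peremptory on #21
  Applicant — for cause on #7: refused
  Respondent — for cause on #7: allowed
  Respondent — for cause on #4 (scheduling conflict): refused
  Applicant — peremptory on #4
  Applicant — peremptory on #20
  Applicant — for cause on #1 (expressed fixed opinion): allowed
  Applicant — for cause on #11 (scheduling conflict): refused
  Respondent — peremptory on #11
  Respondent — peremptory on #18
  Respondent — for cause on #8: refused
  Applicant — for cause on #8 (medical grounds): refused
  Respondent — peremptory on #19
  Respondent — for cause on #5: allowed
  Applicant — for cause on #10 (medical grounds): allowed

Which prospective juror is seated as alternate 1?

16

Removed: #1, #4, #5, #7, #10, #11, #18, #19, #20, #21. (#8 stays — for-cause denied.)
Filling seats in venire order through position 10: #2, #3, #6, #8, #9, #12, #13, #14, #15, #16.
So alternate 1 is #16.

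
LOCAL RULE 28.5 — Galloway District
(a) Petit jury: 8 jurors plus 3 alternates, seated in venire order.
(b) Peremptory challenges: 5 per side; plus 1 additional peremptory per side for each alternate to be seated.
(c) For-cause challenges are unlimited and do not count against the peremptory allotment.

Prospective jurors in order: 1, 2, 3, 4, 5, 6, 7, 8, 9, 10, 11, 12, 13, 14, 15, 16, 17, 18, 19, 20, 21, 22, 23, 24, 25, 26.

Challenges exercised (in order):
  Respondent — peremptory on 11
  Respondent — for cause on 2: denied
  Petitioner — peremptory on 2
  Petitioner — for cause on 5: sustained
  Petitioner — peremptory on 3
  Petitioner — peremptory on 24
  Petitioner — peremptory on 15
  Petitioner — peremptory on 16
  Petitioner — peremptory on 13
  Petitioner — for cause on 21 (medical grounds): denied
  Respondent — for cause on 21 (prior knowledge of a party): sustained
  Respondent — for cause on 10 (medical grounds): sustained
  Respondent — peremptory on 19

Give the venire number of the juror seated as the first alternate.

Removed: #2, #3, #5, #10, #11, #13, #15, #16, #19, #21, #24.
Seating in order: seats 1–8 → #1, #4, #6, #7, #8, #9, #12, #14; alternates → #17, #18, #20.
So alternate 1 is #17.

17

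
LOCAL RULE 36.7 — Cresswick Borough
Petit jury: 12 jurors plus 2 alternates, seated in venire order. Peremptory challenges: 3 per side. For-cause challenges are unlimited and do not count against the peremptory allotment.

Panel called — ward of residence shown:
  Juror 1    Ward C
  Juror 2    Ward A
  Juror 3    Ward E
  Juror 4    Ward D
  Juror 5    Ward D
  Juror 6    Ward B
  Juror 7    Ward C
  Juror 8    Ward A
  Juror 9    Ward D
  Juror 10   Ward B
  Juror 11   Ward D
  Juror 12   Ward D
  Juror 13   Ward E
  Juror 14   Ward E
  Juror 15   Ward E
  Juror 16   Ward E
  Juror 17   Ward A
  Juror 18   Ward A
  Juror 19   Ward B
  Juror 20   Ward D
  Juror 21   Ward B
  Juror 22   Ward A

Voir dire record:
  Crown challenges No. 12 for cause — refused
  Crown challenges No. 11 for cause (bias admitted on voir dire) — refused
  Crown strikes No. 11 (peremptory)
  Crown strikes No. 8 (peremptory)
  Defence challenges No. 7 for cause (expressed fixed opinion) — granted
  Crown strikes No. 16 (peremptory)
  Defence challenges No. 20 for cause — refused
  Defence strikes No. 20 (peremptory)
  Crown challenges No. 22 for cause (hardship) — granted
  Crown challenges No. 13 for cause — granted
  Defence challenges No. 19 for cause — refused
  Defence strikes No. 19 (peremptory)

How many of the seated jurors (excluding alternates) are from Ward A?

2

Removed: #7, #8, #11, #13, #16, #19, #20, #22.
Seated jurors 1–12: #1, #2, #3, #4, #5, #6, #9, #10, #12, #14, #15, #17 (alternates #18, #21 not counted).
Of those, in Ward A: #2, #17 → 2.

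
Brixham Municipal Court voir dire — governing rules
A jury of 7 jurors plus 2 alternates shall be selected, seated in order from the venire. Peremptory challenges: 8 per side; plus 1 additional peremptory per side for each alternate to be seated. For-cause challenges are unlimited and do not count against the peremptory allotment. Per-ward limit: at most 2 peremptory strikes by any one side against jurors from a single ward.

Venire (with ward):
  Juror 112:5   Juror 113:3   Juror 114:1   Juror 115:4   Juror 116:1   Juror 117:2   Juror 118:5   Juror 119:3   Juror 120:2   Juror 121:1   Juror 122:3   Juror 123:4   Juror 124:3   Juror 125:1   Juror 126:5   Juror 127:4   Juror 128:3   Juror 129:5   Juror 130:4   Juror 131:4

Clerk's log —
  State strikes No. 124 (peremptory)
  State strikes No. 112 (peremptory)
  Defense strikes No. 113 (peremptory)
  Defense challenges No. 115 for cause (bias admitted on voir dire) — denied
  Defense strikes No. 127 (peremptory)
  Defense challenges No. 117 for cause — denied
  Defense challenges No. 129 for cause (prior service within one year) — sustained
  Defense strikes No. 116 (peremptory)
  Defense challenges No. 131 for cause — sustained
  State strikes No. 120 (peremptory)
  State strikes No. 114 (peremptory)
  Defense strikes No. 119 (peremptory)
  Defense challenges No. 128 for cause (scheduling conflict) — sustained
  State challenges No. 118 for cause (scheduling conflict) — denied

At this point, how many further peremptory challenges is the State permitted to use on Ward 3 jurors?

1

State peremptories so far: #124, #112, #120, #114 — 4 of 10 used, 6 left overall.
Against Ward 3: #124 — 1 used; per-ward cap 2 leaves 1.
Binding limit: min(6, 1) = 1.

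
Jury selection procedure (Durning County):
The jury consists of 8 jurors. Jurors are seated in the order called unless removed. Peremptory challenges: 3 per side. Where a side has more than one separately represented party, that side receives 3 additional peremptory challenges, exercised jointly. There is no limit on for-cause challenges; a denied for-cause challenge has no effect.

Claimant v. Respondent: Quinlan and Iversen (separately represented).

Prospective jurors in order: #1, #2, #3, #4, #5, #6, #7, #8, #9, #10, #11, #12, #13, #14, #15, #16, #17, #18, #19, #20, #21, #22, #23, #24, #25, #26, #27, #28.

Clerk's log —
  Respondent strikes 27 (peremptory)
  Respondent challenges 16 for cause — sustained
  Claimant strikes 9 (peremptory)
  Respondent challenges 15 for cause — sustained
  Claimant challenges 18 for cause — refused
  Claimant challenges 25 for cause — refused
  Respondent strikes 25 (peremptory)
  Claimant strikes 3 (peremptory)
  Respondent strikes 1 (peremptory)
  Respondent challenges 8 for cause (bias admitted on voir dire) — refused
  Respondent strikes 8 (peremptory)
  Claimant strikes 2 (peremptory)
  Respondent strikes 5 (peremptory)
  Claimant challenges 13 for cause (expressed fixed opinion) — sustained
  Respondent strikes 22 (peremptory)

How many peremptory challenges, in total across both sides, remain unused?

Claimant allotment: 3. Respondent allotment: 3 base + 3 multi-party = 6.
Claimant peremptories used: #9, #3, #2 — 3 (for-cause on #18, #25, #13 don't count).
Respondent peremptories used: #27, #25, #1, #8, #5, #22 — 6 (for-cause on #16, #15, #8 don't count).
Remaining: (3 − 3) + (6 − 6) = 0.

0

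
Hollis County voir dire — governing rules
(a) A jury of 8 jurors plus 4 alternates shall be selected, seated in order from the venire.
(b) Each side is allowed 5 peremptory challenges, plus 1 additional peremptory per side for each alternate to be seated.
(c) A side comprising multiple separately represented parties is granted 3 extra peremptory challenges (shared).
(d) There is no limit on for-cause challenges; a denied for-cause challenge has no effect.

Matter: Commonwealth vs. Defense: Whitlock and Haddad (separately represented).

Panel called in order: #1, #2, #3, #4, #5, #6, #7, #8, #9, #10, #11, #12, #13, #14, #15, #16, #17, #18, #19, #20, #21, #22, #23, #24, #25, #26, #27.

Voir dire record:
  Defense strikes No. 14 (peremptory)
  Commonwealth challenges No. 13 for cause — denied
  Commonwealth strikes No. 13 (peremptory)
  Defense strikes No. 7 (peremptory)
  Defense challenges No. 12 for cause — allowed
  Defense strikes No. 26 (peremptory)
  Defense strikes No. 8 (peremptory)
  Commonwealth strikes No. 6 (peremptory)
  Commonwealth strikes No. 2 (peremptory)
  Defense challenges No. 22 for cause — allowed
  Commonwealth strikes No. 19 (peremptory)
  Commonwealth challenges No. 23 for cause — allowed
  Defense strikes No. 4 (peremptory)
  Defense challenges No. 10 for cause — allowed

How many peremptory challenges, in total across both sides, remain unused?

Commonwealth allotment: 5 base + 1 × 4 alternates = 9. Defense allotment: 5 base + 1 × 4 alternates + 3 multi-party = 12.
Commonwealth peremptories used: #13, #6, #2, #19 — 4 (for-cause on #13, #23 don't count).
Defense peremptories used: #14, #7, #26, #8, #4 — 5 (for-cause on #12, #22, #10 don't count).
Remaining: (9 − 4) + (12 − 5) = 12.

12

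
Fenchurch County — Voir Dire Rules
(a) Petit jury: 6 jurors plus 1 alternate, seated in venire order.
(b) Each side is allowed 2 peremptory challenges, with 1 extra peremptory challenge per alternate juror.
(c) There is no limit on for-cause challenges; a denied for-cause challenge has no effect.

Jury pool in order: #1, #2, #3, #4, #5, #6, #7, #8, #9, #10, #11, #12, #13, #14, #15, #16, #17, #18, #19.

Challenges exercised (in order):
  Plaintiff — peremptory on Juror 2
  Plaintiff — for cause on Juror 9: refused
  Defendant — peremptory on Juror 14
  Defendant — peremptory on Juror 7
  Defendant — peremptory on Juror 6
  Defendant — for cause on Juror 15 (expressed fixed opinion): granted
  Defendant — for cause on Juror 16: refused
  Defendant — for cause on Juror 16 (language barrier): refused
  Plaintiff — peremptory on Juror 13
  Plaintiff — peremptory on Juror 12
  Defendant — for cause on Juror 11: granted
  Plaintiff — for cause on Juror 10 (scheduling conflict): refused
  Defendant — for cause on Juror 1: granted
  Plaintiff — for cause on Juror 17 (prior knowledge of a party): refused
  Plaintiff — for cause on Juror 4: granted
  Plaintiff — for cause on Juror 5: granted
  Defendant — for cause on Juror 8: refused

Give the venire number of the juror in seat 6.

17

Removed: #1, #2, #4, #5, #6, #7, #11, #12, #13, #14, #15. (#8, #9, #10, #16, #17 stay — for-cause denied.)
Filling seats in venire order through position 6: #3, #8, #9, #10, #16, #17.
So seat 6 is #17.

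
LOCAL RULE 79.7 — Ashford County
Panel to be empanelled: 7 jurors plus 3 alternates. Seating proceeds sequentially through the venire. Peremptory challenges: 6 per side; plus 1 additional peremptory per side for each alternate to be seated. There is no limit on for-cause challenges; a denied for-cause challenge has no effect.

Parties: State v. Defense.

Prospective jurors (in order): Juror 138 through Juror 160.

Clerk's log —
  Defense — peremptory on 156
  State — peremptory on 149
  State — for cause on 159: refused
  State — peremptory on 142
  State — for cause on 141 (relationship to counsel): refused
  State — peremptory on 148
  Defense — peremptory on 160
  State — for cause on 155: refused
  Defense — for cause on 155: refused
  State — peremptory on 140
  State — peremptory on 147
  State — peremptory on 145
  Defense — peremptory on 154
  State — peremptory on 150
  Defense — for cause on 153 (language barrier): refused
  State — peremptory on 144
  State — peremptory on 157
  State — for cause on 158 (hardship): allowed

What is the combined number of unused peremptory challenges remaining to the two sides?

6

State allotment: 6 base + 1 × 3 alternates = 9. Defense allotment: 6 base + 1 × 3 alternates = 9.
State peremptories used: #149, #142, #148, #140, #147, #145, #150, #144, #157 — 9 (for-cause on #159, #141, #155, #158 don't count).
Defense peremptories used: #156, #160, #154 — 3 (for-cause on #155, #153 don't count).
Remaining: (9 − 9) + (9 − 3) = 6.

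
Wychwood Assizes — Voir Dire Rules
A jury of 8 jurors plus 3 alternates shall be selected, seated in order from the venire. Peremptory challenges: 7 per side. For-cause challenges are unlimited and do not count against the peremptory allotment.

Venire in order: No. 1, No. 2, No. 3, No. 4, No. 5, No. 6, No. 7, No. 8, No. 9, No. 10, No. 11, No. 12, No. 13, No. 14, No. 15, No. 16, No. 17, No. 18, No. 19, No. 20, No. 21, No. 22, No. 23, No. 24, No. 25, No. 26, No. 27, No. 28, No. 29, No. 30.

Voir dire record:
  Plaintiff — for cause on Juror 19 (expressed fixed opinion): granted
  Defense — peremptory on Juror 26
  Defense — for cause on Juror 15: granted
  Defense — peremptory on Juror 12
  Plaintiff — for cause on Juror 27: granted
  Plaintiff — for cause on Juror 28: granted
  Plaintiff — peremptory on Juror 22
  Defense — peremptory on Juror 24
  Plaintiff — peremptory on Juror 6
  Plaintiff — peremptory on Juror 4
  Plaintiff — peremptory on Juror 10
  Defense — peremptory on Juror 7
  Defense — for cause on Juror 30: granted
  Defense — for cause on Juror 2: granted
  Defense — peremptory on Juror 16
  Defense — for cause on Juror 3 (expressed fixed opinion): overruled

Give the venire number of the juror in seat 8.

14

Removed: #2, #4, #6, #7, #10, #12, #15, #16, #19, #22, #24, #26, #27, #28, #30. (#3 stays — for-cause denied.)
Filling seats in venire order through position 8: #1, #3, #5, #8, #9, #11, #13, #14.
So seat 8 is #14.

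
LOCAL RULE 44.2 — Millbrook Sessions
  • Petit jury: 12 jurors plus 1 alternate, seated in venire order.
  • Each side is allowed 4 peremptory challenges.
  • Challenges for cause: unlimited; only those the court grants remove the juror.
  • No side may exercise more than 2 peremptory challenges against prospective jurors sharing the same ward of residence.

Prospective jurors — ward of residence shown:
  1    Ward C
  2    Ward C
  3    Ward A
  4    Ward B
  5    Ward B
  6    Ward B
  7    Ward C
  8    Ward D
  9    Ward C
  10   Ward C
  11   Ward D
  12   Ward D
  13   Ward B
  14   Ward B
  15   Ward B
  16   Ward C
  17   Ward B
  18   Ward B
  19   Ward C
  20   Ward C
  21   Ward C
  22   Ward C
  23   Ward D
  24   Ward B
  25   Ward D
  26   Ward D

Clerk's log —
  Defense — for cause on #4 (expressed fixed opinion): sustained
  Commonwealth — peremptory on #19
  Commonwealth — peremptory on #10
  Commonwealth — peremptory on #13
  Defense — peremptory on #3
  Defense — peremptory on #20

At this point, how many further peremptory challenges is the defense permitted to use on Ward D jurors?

2

Defense peremptories so far: #3, #20 — 2 of 4 used, 2 left overall.
Against Ward D: none yet — per-ward cap 2 leaves 2.
Binding limit: min(2, 2) = 2.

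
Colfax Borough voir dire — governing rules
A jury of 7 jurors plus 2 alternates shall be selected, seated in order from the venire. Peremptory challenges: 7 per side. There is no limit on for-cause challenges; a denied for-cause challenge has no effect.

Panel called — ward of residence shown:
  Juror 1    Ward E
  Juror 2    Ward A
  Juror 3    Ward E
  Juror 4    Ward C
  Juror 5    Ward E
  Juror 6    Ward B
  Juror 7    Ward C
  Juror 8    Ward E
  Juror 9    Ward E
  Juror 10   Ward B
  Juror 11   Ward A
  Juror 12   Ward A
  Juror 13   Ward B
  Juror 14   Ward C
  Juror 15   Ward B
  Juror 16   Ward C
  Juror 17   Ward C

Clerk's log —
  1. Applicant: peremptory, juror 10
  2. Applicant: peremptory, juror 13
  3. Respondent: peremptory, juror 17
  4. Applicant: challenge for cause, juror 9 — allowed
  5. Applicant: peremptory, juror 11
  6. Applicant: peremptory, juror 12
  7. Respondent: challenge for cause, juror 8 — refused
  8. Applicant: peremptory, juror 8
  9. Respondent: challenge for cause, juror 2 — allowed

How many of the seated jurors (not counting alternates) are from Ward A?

Removed: #2, #8, #9, #10, #11, #12, #13, #17.
Seated jurors 1–7: #1, #3, #4, #5, #6, #7, #14 (alternates #15, #16 not counted).
None of those are in Ward A → 0.

0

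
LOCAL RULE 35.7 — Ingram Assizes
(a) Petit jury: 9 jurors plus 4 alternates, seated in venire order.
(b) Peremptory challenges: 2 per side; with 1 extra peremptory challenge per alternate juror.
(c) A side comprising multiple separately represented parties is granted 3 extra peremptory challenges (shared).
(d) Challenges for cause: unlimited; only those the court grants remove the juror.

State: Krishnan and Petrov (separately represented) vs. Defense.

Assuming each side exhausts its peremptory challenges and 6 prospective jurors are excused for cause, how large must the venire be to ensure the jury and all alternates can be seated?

Seats to fill: 9 + 4 alternates = 13.
Peremptories — State: 2 + 1×4 + 3 = 9; Defense: 2 + 1×4 = 6; total 15.
For-cause removals: 6.
Minimum venire: 13 + 15 + 6 = 34.

34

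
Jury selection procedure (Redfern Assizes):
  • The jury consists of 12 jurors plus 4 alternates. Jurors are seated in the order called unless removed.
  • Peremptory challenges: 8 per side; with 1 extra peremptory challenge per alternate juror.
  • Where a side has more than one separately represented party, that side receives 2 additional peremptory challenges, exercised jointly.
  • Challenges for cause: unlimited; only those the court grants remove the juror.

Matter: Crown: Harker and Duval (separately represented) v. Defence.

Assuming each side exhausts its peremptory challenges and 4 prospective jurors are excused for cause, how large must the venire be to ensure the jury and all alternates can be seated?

Seats to fill: 12 + 4 alternates = 16.
Peremptories — Crown: 8 + 1×4 + 2 = 14; Defence: 8 + 1×4 = 12; total 26.
For-cause removals: 4.
Minimum venire: 16 + 26 + 4 = 46.

46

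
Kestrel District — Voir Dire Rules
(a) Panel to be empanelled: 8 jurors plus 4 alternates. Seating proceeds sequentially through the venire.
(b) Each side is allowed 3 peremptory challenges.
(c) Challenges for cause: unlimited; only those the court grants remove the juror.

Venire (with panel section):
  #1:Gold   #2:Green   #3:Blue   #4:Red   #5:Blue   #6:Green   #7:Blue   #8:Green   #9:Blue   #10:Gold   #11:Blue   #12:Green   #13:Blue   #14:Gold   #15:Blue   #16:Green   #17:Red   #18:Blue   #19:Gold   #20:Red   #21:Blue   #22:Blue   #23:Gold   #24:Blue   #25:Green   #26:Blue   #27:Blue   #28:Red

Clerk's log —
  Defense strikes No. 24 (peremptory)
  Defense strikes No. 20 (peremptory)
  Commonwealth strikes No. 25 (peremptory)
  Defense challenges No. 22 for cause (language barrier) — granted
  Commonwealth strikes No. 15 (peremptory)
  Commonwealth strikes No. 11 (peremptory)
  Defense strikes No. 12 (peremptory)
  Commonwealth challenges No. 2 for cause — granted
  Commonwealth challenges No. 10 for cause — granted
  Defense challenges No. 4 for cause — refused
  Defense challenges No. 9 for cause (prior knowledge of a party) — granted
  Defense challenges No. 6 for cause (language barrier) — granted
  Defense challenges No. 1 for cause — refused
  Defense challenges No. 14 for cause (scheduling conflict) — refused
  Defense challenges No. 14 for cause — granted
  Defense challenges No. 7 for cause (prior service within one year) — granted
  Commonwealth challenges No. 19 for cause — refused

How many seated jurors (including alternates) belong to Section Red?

2

Removed: #2, #6, #7, #9, #10, #11, #12, #14, #15, #20, #22, #24, #25.
Seated (12 incl. alternates): #1, #3, #4, #5, #8, #13, #16, #17, #18, #19, #21, #23.
Of those, in Section Red: #4, #17 → 2.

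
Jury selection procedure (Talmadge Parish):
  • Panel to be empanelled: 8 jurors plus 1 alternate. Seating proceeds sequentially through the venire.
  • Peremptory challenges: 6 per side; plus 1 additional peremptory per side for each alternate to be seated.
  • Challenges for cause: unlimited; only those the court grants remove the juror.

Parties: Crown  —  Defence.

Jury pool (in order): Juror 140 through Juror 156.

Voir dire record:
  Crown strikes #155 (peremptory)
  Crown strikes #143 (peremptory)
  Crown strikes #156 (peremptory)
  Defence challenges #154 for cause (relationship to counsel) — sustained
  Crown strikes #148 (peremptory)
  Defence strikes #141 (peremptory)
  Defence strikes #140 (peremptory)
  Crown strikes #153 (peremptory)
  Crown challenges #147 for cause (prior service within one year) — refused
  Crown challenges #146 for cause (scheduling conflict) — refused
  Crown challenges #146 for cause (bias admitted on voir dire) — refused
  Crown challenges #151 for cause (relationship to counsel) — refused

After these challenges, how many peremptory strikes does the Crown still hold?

2

Crown allotment: 6 base + 1 × 1 alternate = 7.
Crown peremptories used: #155, #143, #156, #148, #153 — 5 (for-cause on #147, #146, #146, #151 don't count).
Remaining: 7 − 5 = 2.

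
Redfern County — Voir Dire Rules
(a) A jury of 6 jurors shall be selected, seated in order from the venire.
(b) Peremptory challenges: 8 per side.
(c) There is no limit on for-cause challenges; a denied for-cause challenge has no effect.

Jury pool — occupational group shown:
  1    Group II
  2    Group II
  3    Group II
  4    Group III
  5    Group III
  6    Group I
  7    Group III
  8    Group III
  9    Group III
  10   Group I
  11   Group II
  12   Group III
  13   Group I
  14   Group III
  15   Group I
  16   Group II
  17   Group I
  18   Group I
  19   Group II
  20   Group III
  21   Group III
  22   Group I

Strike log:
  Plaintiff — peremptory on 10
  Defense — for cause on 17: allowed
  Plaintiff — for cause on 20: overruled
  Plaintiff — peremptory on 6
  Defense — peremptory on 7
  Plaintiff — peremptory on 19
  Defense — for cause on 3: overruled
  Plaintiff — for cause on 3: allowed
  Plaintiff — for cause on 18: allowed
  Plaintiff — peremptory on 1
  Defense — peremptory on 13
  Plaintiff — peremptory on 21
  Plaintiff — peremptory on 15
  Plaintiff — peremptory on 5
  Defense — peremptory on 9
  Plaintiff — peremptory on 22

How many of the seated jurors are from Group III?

Removed: #1, #3, #5, #6, #7, #9, #10, #13, #15, #17, #18, #19, #21, #22.
Seated jurors 1–6: #2, #4, #8, #11, #12, #14.
Of those, in Group III: #4, #8, #12, #14 → 4.

4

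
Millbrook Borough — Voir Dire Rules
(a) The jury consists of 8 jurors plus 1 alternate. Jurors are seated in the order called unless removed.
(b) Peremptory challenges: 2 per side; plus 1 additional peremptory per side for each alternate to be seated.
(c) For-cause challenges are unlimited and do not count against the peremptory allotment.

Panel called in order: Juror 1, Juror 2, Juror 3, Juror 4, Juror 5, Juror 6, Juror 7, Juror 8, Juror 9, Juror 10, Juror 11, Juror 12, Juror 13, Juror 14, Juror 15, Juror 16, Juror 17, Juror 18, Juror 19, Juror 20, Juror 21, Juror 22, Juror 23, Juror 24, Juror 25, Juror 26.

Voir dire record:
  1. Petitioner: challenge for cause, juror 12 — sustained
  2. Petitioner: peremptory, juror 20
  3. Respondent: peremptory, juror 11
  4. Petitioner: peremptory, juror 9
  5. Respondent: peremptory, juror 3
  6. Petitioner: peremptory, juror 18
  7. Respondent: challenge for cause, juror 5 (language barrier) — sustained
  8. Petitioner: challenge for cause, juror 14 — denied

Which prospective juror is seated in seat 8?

Removed: #3, #5, #9, #11, #12, #18, #20. (#14 stays — for-cause denied.)
Filling seats in venire order through position 8: #1, #2, #4, #6, #7, #8, #10, #13.
So seat 8 is #13.

13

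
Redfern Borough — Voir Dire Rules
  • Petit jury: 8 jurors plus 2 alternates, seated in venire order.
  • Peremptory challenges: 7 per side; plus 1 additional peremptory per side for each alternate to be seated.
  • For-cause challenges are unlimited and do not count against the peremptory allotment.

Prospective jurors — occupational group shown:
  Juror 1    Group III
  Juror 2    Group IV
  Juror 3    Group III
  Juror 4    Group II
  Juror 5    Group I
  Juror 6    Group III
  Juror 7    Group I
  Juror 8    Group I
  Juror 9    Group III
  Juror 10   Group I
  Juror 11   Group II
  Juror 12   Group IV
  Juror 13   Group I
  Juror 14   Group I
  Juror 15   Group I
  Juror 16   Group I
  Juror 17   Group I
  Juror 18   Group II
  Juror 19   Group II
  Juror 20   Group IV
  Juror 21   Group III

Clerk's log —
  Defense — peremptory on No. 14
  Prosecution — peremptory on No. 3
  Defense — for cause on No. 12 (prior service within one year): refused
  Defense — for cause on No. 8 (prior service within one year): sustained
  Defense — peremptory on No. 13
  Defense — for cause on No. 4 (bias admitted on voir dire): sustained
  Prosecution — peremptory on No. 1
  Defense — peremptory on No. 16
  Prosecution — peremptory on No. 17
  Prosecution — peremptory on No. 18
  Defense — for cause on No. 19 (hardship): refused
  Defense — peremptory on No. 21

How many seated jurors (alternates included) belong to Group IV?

Removed: #1, #3, #4, #8, #13, #14, #16, #17, #18, #21.
Seated (10 incl. alternates): #2, #5, #6, #7, #9, #10, #11, #12, #15, #19.
Of those, in Group IV: #2, #12 → 2.

2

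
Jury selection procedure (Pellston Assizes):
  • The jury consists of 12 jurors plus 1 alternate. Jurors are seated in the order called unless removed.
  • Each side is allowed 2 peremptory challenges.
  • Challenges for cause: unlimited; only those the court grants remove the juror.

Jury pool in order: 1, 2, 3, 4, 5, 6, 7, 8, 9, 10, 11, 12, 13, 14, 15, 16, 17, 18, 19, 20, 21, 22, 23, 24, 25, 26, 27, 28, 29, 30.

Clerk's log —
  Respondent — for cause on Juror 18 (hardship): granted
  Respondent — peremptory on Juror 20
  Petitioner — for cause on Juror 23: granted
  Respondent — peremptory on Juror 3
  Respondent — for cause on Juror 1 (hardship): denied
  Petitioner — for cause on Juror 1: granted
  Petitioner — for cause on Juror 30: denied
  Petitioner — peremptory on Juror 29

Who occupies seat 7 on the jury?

Removed: #1, #3, #18, #20, #23, #29. (#30 stays — for-cause denied.)
Seating in order: seats 1–12 → #2, #4, #5, #6, #7, #8, #9, #10, #11, #12, #13, #14; alternates → #15.
So seat 7 is #9.

9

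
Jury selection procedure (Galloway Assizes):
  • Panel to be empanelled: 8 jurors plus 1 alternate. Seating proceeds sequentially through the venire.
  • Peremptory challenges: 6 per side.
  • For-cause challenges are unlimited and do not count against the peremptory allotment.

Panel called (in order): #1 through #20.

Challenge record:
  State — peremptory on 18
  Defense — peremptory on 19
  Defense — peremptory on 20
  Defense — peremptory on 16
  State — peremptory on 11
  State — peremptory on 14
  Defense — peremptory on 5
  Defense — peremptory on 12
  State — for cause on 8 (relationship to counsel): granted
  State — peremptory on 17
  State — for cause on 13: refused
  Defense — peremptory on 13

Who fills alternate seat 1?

Removed: #5, #8, #11, #12, #13, #14, #16, #17, #18, #19, #20.
Filling seats in venire order through position 9: #1, #2, #3, #4, #6, #7, #9, #10, #15.
So alternate 1 is #15.

15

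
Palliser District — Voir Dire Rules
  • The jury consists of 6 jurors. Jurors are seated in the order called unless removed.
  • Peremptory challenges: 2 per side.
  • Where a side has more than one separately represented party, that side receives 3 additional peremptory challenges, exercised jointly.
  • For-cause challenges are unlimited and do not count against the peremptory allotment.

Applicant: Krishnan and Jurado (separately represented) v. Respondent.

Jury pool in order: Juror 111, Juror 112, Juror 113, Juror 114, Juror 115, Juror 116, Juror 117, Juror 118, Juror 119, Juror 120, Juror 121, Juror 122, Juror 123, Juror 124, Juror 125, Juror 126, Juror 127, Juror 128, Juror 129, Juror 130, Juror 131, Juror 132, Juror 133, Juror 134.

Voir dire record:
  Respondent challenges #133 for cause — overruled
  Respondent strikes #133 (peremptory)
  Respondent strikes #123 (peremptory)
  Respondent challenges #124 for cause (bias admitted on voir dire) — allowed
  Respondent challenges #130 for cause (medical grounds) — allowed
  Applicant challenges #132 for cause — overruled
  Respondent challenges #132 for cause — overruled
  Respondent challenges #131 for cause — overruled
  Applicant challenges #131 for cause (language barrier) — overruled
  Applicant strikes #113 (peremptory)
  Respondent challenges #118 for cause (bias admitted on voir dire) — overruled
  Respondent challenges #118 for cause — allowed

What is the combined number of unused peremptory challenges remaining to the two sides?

4

Applicant allotment: 2 base + 3 multi-party = 5. Respondent allotment: 2.
Applicant peremptories used: #113 — 1 (for-cause on #132, #131 don't count).
Respondent peremptories used: #133, #123 — 2 (for-cause on #133, #124, #130, #132, #131, #118, #118 don't count).
Remaining: (5 − 1) + (2 − 2) = 4.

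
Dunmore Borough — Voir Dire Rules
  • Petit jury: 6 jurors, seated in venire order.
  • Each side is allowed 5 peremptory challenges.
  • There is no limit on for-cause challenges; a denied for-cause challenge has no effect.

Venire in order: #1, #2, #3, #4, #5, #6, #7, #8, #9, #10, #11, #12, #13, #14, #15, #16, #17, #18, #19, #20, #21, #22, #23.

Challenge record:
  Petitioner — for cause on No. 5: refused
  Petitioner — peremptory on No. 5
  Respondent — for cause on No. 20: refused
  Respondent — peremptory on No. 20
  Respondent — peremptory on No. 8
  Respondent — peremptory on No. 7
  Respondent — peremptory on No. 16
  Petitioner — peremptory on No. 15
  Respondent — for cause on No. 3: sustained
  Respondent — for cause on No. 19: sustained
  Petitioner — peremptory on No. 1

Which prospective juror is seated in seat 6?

11

Removed: #1, #3, #5, #7, #8, #15, #16, #19, #20.
Seating in order: seats 1–6 → #2, #4, #6, #9, #10, #11.
So seat 6 is #11.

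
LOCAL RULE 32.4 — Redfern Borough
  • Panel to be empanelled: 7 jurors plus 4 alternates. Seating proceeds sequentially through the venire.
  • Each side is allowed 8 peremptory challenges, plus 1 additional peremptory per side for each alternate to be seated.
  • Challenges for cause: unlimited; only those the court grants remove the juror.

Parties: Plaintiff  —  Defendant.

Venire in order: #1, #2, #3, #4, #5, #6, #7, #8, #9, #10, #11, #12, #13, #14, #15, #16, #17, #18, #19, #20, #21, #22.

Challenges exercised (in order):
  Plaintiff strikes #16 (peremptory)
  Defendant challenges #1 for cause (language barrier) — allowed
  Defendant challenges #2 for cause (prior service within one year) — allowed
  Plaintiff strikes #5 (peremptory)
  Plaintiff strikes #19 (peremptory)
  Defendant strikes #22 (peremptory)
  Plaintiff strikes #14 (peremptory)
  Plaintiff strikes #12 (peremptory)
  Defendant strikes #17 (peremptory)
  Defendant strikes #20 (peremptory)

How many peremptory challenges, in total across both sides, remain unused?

Plaintiff allotment: 8 base + 1 × 4 alternates = 12. Defendant allotment: 8 base + 1 × 4 alternates = 12.
Plaintiff peremptories used: #16, #5, #19, #14, #12 — 5.
Defendant peremptories used: #22, #17, #20 — 3 (for-cause on #1, #2 don't count).
Remaining: (12 − 5) + (12 − 3) = 16.

16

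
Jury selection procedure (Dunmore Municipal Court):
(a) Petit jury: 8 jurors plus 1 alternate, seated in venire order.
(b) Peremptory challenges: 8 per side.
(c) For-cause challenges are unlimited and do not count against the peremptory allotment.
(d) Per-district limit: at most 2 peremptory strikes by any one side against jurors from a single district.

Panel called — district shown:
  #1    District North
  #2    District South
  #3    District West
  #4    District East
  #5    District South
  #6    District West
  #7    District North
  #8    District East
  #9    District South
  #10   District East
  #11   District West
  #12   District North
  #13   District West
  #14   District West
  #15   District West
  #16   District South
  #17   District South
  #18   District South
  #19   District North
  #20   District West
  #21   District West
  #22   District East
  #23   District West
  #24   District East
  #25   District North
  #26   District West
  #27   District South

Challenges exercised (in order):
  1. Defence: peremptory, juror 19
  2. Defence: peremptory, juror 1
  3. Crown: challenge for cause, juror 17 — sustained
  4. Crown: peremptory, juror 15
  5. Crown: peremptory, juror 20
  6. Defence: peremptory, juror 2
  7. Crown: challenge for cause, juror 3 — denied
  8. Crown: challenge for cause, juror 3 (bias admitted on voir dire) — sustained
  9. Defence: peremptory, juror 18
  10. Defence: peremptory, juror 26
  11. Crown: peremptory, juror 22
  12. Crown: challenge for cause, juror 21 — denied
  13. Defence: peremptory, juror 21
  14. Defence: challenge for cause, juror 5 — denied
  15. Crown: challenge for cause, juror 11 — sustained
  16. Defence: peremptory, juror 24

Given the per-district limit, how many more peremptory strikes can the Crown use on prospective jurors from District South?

Crown peremptories so far: #15, #20, #22 — 3 of 8 used, 5 left overall.
Against District South: none yet — per-district cap 2 leaves 2.
Binding limit: min(5, 2) = 2.

2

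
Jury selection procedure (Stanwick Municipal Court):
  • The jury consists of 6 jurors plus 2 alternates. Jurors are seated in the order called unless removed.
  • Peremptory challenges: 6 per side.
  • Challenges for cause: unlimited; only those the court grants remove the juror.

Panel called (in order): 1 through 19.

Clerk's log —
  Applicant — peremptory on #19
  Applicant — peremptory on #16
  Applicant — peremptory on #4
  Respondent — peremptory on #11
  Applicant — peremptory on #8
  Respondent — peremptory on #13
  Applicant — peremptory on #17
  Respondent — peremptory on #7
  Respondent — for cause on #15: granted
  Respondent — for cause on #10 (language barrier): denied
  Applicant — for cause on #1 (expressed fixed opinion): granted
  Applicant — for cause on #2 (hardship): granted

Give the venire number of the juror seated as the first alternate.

14

Removed: #1, #2, #4, #7, #8, #11, #13, #15, #16, #17, #19. (#10 stays — for-cause denied.)
Filling seats in venire order through position 7: #3, #5, #6, #9, #10, #12, #14.
So alternate 1 is #14.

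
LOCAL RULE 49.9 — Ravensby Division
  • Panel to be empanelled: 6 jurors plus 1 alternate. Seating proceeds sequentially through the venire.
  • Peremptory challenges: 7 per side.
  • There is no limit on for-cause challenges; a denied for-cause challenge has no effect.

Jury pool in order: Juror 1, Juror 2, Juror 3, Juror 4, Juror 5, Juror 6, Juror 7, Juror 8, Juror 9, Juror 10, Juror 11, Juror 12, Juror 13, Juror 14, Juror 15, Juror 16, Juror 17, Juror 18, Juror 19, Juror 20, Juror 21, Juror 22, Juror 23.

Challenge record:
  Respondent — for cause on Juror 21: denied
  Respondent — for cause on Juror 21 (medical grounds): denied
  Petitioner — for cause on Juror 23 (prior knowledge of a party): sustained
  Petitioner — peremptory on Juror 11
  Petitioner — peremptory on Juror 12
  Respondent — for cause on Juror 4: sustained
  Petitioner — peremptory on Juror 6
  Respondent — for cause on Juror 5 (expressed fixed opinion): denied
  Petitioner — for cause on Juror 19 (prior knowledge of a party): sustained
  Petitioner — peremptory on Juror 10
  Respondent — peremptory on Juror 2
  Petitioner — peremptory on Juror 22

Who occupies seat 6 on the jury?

Removed: #2, #4, #6, #10, #11, #12, #19, #22, #23. (#5, #21 stay — for-cause denied.)
Seating in order: seats 1–6 → #1, #3, #5, #7, #8, #9; alternates → #13.
So seat 6 is #9.

9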